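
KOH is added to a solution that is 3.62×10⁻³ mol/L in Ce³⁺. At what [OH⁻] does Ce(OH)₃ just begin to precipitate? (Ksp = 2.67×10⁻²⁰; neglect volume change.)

1.95×10⁻⁶ M

The threshold for precipitation is Q = Ksp.
Ce(OH)₃(s) ⇌ Ce³⁺(aq) + 3 OH⁻(aq)
Ksp = [Ce³⁺][OH⁻]^3 = [OH⁻]^3(3.62×10⁻³)
[OH⁻]^3 = 2.67×10⁻²⁰ / (3.62×10⁻³) = 7.38×10⁻¹⁸
[OH⁻] = 1.95×10⁻⁶ mol/L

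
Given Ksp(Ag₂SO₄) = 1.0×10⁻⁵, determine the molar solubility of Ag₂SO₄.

Ag₂SO₄(s) ⇌ 2 Ag⁺(aq) + SO₄²⁻(aq)
For each mole of Ag₂SO₄ that dissolves per liter, [Ag⁺] = 2s and [SO₄²⁻] = s; let s denote this solubility.
Ksp = [Ag⁺]^2[SO₄²⁻] = (2s)^2 · s = 4s^3
4s^3 = 1.0×10⁻⁵  ⇒  s^3 = 2.5×10⁻⁶
Taking the 3rd root, s = 1.4×10⁻² M.

1.4×10⁻² M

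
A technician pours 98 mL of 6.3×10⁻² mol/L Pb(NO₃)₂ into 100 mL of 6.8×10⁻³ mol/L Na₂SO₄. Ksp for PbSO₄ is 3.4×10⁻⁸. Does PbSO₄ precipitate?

Yes

Total volume after mixing = 98 + 100 = 198 mL.
[Pb²⁺] = (6.3×10⁻²)(98)/198 = 3.1×10⁻² mol/L
[SO₄²⁻] = (6.8×10⁻³)(100)/198 = 3.4×10⁻³ mol/L
Q = [Pb²⁺][SO₄²⁻] = 1.1×10⁻⁴
Q = 1.1×10⁻⁴ > Ksp = 3.4×10⁻⁸, so the solution is supersaturated and PbSO₄ precipitates.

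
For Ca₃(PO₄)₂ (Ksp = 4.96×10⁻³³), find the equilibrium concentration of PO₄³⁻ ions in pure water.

2.71×10⁻⁷ M

Ca₃(PO₄)₂(s) ⇌ 3 Ca²⁺(aq) + 2 PO₄³⁻(aq)
If s mol/L of Ca₃(PO₄)₂ dissolves, [Ca²⁺] = 3s and [PO₄³⁻] = 2s.
Ksp = [Ca²⁺]^3[PO₄³⁻]^2 = (3s)^3 · (2s)^2 = 108s^5 = 4.96×10⁻³³
s = 1.36×10⁻⁷ mol/L
[PO₄³⁻] = 2s = 2.71×10⁻⁷ mol/L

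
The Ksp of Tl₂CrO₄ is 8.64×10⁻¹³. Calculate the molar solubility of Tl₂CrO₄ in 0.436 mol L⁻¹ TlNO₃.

4.55×10⁻¹² M

Tl₂CrO₄(s) ⇌ 2 Tl⁺(aq) + CrO₄²⁻(aq)
The solution already contains Tl⁺ at 0.436 mol L⁻¹. Let s be the molar solubility of Tl₂CrO₄.
[Tl⁺] ≈ 0.436 mol L⁻¹ (common ion dominates); [CrO₄²⁻] = s.
Ksp = [Tl⁺]^2[CrO₄²⁻] = (0.436)^2s
s = 8.64×10⁻¹³ / (0.436)^2 = 4.55×10⁻¹²
s = 4.55×10⁻¹² mol L⁻¹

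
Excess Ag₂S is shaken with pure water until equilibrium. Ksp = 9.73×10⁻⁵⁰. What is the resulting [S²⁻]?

Ag₂S(s) ⇌ 2 Ag⁺(aq) + S²⁻(aq)
With molar solubility s: [Ag⁺] = 2s, [S²⁻] = s.
Ksp = [Ag⁺]^2[S²⁻] = (2s)^2 · s = 4s^3 = 9.73×10⁻⁵⁰
s = 2.90×10⁻¹⁷ mol L⁻¹
[S²⁻] = s = 2.90×10⁻¹⁷ mol L⁻¹

2.90×10⁻¹⁷ M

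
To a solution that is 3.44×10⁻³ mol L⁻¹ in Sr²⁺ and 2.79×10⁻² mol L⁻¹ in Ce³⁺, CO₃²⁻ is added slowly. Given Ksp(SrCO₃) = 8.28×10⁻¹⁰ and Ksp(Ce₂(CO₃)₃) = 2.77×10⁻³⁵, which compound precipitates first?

Ce₂(CO₃)₃

Each salt precipitates once Q = Ksp for that salt.
For SrCO₃: [CO₃²⁻] = (Ksp/[Sr²⁺]) = 2.41×10⁻⁷ mol L⁻¹
For Ce₂(CO₃)₃: [CO₃²⁻] = (Ksp/[Ce³⁺]^2)^(1/3) = 3.29×10⁻¹¹ mol L⁻¹
Ce₂(CO₃)₃ requires the lower [CO₃²⁻], so it precipitates first.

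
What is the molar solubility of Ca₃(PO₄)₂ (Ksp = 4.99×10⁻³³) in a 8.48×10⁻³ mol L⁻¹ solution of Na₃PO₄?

1.37×10⁻¹⁰ M

Ca₃(PO₄)₂(s) ⇌ 3 Ca²⁺(aq) + 2 PO₄³⁻(aq)
Let s be the solubility of Ca₃(PO₄)₂ here. The common ion gives [PO₄³⁻] ≈ 8.48×10⁻³ mol L⁻¹, and [Ca²⁺] = 3s.
Ksp = [Ca²⁺]^3[PO₄³⁻]^2 = (3s)^3(8.48×10⁻³)^2
(3s)^3 = 4.99×10⁻³³ / (8.48×10⁻³)^2 = 6.94×10⁻²⁹
s = 1.37×10⁻¹⁰ mol L⁻¹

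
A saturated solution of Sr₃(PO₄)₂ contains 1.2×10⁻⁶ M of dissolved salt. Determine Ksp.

Sr₃(PO₄)₂(s) ⇌ 3 Sr²⁺(aq) + 2 PO₄³⁻(aq)
With molar solubility s: [Sr²⁺] = 3s, [PO₄³⁻] = 2s.
Ksp = [Sr²⁺]^3[PO₄³⁻]^2 = (3s)^3 · (2s)^2 = 108s^5
Ksp = 108 × (1.2×10⁻⁶)^5 = 2.7×10⁻²⁸

Ksp = 2.7×10⁻²⁸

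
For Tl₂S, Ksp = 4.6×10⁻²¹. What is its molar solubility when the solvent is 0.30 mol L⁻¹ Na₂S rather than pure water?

Tl₂S(s) ⇌ 2 Tl⁺(aq) + S²⁻(aq)
Let s be the solubility of Tl₂S here. The common ion gives [S²⁻] ≈ 0.30 mol L⁻¹, and [Tl⁺] = 2s.
Ksp = [Tl⁺]^2[S²⁻] = (2s)^2(0.30)
(2s)^2 = 4.6×10⁻²¹ / (0.30) = 1.5×10⁻²⁰
s = 6.2×10⁻¹¹ mol L⁻¹

6.2×10⁻¹¹ M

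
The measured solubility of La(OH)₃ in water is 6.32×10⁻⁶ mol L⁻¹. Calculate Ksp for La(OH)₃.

La(OH)₃(s) ⇌ La³⁺(aq) + 3 OH⁻(aq)
Let s be the molar solubility. Then [La³⁺] = s and [OH⁻] = 3s.
Ksp = [La³⁺][OH⁻]^3 = s · (3s)^3 = 27s^4
Ksp = 27 × (6.32×10⁻⁶)^4 = 4.31×10⁻²⁰

Ksp = 4.31×10⁻²⁰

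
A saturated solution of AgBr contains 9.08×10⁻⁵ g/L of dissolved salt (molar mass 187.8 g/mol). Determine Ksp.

Ksp = 2.34×10⁻¹³

s = (9.08×10⁻⁵ g L⁻¹)/(187.8 g mol⁻¹) = 4.8349×10⁻⁷ M
AgBr(s) ⇌ Ag⁺(aq) + Br⁻(aq)
Call the molar solubility s, so that [Ag⁺] = s and [Br⁻] = s.
Ksp = [Ag⁺][Br⁻] = s · s = s^2
Ksp = (4.8349×10⁻⁷)^2 = 2.34×10⁻¹³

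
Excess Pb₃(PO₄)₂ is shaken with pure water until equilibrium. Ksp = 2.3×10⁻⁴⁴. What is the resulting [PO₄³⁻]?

1.5×10⁻⁹ M

Pb₃(PO₄)₂(s) ⇌ 3 Pb²⁺(aq) + 2 PO₄³⁻(aq)
For each mole of Pb₃(PO₄)₂ that dissolves per liter, [Pb²⁺] = 3s and [PO₄³⁻] = 2s; let s denote this solubility.
Ksp = [Pb²⁺]^3[PO₄³⁻]^2 = (3s)^3 · (2s)^2 = 108s^5 = 2.3×10⁻⁴⁴
s = 7.3×10⁻¹⁰ M
[PO₄³⁻] = 2s = 1.5×10⁻⁹ M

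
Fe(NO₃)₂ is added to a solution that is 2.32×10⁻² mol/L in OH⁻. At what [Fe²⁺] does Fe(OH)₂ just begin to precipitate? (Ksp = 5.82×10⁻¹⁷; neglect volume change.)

Each salt precipitates once Q = Ksp for that salt.
Fe(OH)₂(s) ⇌ Fe²⁺(aq) + 2 OH⁻(aq)
Ksp = [Fe²⁺][OH⁻]^2 = [Fe²⁺](2.32×10⁻²)^2
[Fe²⁺] = 5.82×10⁻¹⁷ / (2.32×10⁻²)^2 = 1.08×10⁻¹³
[Fe²⁺] = 1.08×10⁻¹³ mol/L

1.08×10⁻¹³ M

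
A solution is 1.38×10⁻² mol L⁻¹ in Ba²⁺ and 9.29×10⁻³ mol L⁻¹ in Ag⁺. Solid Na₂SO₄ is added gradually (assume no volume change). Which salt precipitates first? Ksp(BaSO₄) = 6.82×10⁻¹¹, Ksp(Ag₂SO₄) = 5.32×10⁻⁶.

BaSO₄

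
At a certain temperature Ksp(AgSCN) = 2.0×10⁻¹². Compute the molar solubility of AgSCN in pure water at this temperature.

AgSCN(s) ⇌ Ag⁺(aq) + SCN⁻(aq)
With molar solubility s: [Ag⁺] = s, [SCN⁻] = s.
Ksp = [Ag⁺][SCN⁻] = s · s = s^2
s^2 = 2.0×10⁻¹²
s = 1.4×10⁻⁶ mol L⁻¹

1.4×10⁻⁶ M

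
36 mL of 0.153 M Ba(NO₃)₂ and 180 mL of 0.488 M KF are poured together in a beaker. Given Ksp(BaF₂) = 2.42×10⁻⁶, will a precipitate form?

Yes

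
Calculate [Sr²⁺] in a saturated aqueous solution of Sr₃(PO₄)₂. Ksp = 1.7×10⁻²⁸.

3.3×10⁻⁶ M

Sr₃(PO₄)₂(s) ⇌ 3 Sr²⁺(aq) + 2 PO₄³⁻(aq)
If s mol/L of Sr₃(PO₄)₂ dissolves, [Sr²⁺] = 3s and [PO₄³⁻] = 2s.
Ksp = [Sr²⁺]^3[PO₄³⁻]^2 = (3s)^3 · (2s)^2 = 108s^5 = 1.7×10⁻²⁸
s = 1.1×10⁻⁶ M
[Sr²⁺] = 3s = 3.3×10⁻⁶ M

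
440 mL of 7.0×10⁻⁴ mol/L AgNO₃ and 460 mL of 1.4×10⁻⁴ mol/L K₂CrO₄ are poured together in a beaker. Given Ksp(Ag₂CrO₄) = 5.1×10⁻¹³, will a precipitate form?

Yes

After mixing, V = 440 mL + 460 mL = 900 mL.
[Ag⁺] = (7.0×10⁻⁴)(440)/900 = 3.4×10⁻⁴ mol/L
[CrO₄²⁻] = (1.4×10⁻⁴)(460)/900 = 7.2×10⁻⁵ mol/L
Q = [Ag⁺]^2[CrO₄²⁻] = 8.4×10⁻¹²
Because Q > Ksp (8.4×10⁻¹² vs 5.1×10⁻¹³), a precipitate of Ag₂CrO₄ forms.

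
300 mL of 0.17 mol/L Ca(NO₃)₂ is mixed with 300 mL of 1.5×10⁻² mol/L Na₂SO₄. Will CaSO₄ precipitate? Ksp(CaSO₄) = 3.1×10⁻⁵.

Total volume after mixing = 300 + 300 = 600 mL.
[Ca²⁺] = (0.17)(300)/600 = 8.5×10⁻² mol/L
[SO₄²⁻] = (1.5×10⁻²)(300)/600 = 7.5×10⁻³ mol/L
Q = [Ca²⁺][SO₄²⁻] = 6.4×10⁻⁴
Q = 6.4×10⁻⁴ > Ksp = 3.1×10⁻⁵, so the solution is supersaturated and CaSO₄ precipitates.

Yes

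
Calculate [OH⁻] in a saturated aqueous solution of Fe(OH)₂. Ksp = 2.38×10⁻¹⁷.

Fe(OH)₂(s) ⇌ Fe²⁺(aq) + 2 OH⁻(aq)
For each mole of Fe(OH)₂ that dissolves per liter, [Fe²⁺] = s and [OH⁻] = 2s; let s denote this solubility.
Ksp = [Fe²⁺][OH⁻]^2 = s · (2s)^2 = 4s^3 = 2.38×10⁻¹⁷
s = 1.81×10⁻⁶ mol L⁻¹
[OH⁻] = 2s = 3.62×10⁻⁶ mol L⁻¹

3.62×10⁻⁶ M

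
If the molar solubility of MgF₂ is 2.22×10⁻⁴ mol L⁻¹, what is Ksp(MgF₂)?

MgF₂(s) ⇌ Mg²⁺(aq) + 2 F⁻(aq)
For each mole of MgF₂ that dissolves per liter, [Mg²⁺] = s and [F⁻] = 2s; let s denote this solubility.
Ksp = [Mg²⁺][F⁻]^2 = s · (2s)^2 = 4s^3
Ksp = 4 × (2.22×10⁻⁴)^3 = 4.38×10⁻¹¹

Ksp = 4.38×10⁻¹¹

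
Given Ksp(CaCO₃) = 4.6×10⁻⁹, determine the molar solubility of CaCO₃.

CaCO₃(s) ⇌ Ca²⁺(aq) + CO₃²⁻(aq)
Let s be the molar solubility. Then [Ca²⁺] = s and [CO₃²⁻] = s.
Ksp = [Ca²⁺][CO₃²⁻] = s · s = s^2
s^2 = 4.6×10⁻⁹
s = (4.6×10⁻⁹)^(1/2) = 6.8×10⁻⁵ mol L⁻¹

6.8×10⁻⁵ M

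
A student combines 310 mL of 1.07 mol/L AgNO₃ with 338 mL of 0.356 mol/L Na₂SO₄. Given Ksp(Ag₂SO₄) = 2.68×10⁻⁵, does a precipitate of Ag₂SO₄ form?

After mixing, V = 310 mL + 338 mL = 648 mL.
[Ag⁺] = (1.07)(310)/648 = 0.512 mol/L
[SO₄²⁻] = (0.356)(338)/648 = 0.186 mol/L
Q = [Ag⁺]^2[SO₄²⁻] = 4.87×10⁻²
Q = 4.87×10⁻² > Ksp = 2.68×10⁻⁵, so the solution is supersaturated and Ag₂SO₄ precipitates.

Yes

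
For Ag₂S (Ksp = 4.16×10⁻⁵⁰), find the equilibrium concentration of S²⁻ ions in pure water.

2.18×10⁻¹⁷ M

Ag₂S(s) ⇌ 2 Ag⁺(aq) + S²⁻(aq)
With molar solubility s: [Ag⁺] = 2s, [S²⁻] = s.
Ksp = [Ag⁺]^2[S²⁻] = (2s)^2 · s = 4s^3 = 4.16×10⁻⁵⁰
s = 2.18×10⁻¹⁷ mol L⁻¹
[S²⁻] = s = 2.18×10⁻¹⁷ mol L⁻¹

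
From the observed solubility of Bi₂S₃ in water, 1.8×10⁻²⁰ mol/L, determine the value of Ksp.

Bi₂S₃(s) ⇌ 2 Bi³⁺(aq) + 3 S²⁻(aq)
Let s be the molar solubility. Then [Bi³⁺] = 2s and [S²⁻] = 3s.
Ksp = [Bi³⁺]^2[S²⁻]^3 = (2s)^2 · (3s)^3 = 108s^5
Ksp = 108 × (1.8×10⁻²⁰)^5 = 2.0×10⁻⁹⁷

Ksp = 2.0×10⁻⁹⁷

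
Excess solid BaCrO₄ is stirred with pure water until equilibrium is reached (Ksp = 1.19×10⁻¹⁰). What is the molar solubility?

1.09×10⁻⁵ M

BaCrO₄(s) ⇌ Ba²⁺(aq) + CrO₄²⁻(aq)
With molar solubility s: [Ba²⁺] = s, [CrO₄²⁻] = s.
Ksp = [Ba²⁺][CrO₄²⁻] = s · s = s^2
s^2 = 1.19×10⁻¹⁰
Taking the 2nd root, s = 1.09×10⁻⁵ mol L⁻¹.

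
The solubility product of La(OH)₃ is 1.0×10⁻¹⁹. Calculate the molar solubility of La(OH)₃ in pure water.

7.8×10⁻⁶ M

La(OH)₃(s) ⇌ La³⁺(aq) + 3 OH⁻(aq)
With molar solubility s: [La³⁺] = s, [OH⁻] = 3s.
Ksp = [La³⁺][OH⁻]^3 = s · (3s)^3 = 27s^4
27s^4 = 1.0×10⁻¹⁹  ⇒  s^4 = 3.7×10⁻²¹
s = 7.8×10⁻⁶ mol L⁻¹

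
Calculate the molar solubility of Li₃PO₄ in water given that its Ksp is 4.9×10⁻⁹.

Li₃PO₄(s) ⇌ 3 Li⁺(aq) + PO₄³⁻(aq)
Let s be the molar solubility. Then [Li⁺] = 3s and [PO₄³⁻] = s.
Ksp = [Li⁺]^3[PO₄³⁻] = (3s)^3 · s = 27s^4
27s^4 = 4.9×10⁻⁹  ⇒  s^4 = 1.8×10⁻¹⁰
s = (1.8×10⁻¹⁰)^(1/4) = 3.7×10⁻³ mol/L

3.7×10⁻³ M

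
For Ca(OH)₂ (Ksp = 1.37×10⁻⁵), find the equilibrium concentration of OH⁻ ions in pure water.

Ca(OH)₂(s) ⇌ Ca²⁺(aq) + 2 OH⁻(aq)
With molar solubility s: [Ca²⁺] = s, [OH⁻] = 2s.
Ksp = [Ca²⁺][OH⁻]^2 = s · (2s)^2 = 4s^3 = 1.37×10⁻⁵
s = 1.51×10⁻² mol L⁻¹
[OH⁻] = 2s = 3.01×10⁻² mol L⁻¹

3.01×10⁻² M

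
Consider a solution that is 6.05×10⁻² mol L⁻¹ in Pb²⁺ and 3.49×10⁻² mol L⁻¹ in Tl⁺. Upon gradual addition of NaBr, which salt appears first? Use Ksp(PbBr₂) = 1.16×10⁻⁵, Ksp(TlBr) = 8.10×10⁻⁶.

A salt starts to precipitate once the ion product Q reaches its Ksp.
For PbBr₂: [Br⁻] = (Ksp/[Pb²⁺])^(1/2) = 1.38×10⁻² mol L⁻¹
For TlBr: [Br⁻] = (Ksp/[Tl⁺]) = 2.32×10⁻⁴ mol L⁻¹
Since TlBr needs less Br⁻ to reach saturation, it precipitates first.

TlBr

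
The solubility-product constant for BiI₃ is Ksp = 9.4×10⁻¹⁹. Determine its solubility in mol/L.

1.4×10⁻⁵ M

BiI₃(s) ⇌ Bi³⁺(aq) + 3 I⁻(aq)
For each mole of BiI₃ that dissolves per liter, [Bi³⁺] = s and [I⁻] = 3s; let s denote this solubility.
Ksp = [Bi³⁺][I⁻]^3 = s · (3s)^3 = 27s^4
27s^4 = 9.4×10⁻¹⁹  ⇒  s^4 = 3.5×10⁻²⁰
s = (3.5×10⁻²⁰)^(1/4) = 1.4×10⁻⁵ M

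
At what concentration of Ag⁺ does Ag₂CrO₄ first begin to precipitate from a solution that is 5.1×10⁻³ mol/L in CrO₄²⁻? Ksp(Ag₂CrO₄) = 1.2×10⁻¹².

A salt starts to precipitate once the ion product Q reaches its Ksp.
Ag₂CrO₄(s) ⇌ 2 Ag⁺(aq) + CrO₄²⁻(aq)
Ksp = [Ag⁺]^2[CrO₄²⁻] = [Ag⁺]^2(5.1×10⁻³)
[Ag⁺]^2 = 1.2×10⁻¹² / (5.1×10⁻³) = 2.4×10⁻¹⁰
[Ag⁺] = 1.5×10⁻⁵ mol/L

1.5×10⁻⁵ M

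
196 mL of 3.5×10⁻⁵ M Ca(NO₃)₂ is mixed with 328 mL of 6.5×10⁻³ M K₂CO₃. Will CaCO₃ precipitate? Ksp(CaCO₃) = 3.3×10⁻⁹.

Yes

After mixing, V = 196 mL + 328 mL = 524 mL.
[Ca²⁺] = (3.5×10⁻⁵)(196)/524 = 1.3×10⁻⁵ M
[CO₃²⁻] = (6.5×10⁻³)(328)/524 = 4.1×10⁻³ M
Q = [Ca²⁺][CO₃²⁻] = 5.3×10⁻⁸
Q = 5.3×10⁻⁸ > Ksp = 3.3×10⁻⁹, so the solution is supersaturated and CaCO₃ precipitates.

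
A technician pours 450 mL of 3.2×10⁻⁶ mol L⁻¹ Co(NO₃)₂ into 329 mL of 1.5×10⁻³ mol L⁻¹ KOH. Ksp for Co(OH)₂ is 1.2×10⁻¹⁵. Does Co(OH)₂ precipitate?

Total volume after mixing = 450 + 329 = 779 mL.
[Co²⁺] = (3.2×10⁻⁶)(450)/779 = 1.8×10⁻⁶ mol L⁻¹
[OH⁻] = (1.5×10⁻³)(329)/779 = 6.3×10⁻⁴ mol L⁻¹
Q = [Co²⁺][OH⁻]^2 = 7.4×10⁻¹³
Since Q (7.4×10⁻¹³) exceeds Ksp (1.2×10⁻¹⁵), Co(OH)₂ will precipitate.

Yes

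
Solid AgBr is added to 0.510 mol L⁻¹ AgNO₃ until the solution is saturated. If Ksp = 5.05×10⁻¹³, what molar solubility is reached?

AgBr(s) ⇌ Ag⁺(aq) + Br⁻(aq)
The solution already contains Ag⁺ at 0.510 mol L⁻¹. Let s be the molar solubility of AgBr.
[Ag⁺] ≈ 0.510 mol L⁻¹ (common ion dominates); [Br⁻] = s.
Ksp = [Ag⁺][Br⁻] = (0.510)s
s = 5.05×10⁻¹³ / (0.510) = 9.90×10⁻¹³
s = 9.90×10⁻¹³ mol L⁻¹

9.90×10⁻¹³ M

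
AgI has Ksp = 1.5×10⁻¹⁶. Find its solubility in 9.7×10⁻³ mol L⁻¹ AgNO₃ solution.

AgI(s) ⇌ Ag⁺(aq) + I⁻(aq)
The solution already contains Ag⁺ at 9.7×10⁻³ mol L⁻¹. Let s be the molar solubility of AgI.
[Ag⁺] ≈ 9.7×10⁻³ mol L⁻¹ (common ion dominates); [I⁻] = s.
Ksp = [Ag⁺][I⁻] = (9.7×10⁻³)s
s = 1.5×10⁻¹⁶ / (9.7×10⁻³) = 1.5×10⁻¹⁴
s = 1.5×10⁻¹⁴ mol L⁻¹

1.5×10⁻¹⁴ M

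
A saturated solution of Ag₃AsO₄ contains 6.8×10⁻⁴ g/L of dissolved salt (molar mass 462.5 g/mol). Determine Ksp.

Ksp = 1.3×10⁻²²

Molar solubility s = (6.8×10⁻⁴ g/L) / (462.5 g/mol) = 1.470×10⁻⁶ mol/L
Ag₃AsO₄(s) ⇌ 3 Ag⁺(aq) + AsO₄³⁻(aq)
Let s be the molar solubility. Then [Ag⁺] = 3s and [AsO₄³⁻] = s.
Ksp = [Ag⁺]^3[AsO₄³⁻] = (3s)^3 · s = 27s^4
Ksp = 27 × (1.470×10⁻⁶)^4 = 1.3×10⁻²²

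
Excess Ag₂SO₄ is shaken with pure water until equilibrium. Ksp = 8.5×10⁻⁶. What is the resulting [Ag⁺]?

2.6×10⁻² M

Ag₂SO₄(s) ⇌ 2 Ag⁺(aq) + SO₄²⁻(aq)
Let s be the molar solubility. Then [Ag⁺] = 2s and [SO₄²⁻] = s.
Ksp = [Ag⁺]^2[SO₄²⁻] = (2s)^2 · s = 4s^3 = 8.5×10⁻⁶
s = 1.3×10⁻² mol L⁻¹
[Ag⁺] = 2s = 2.6×10⁻² mol L⁻¹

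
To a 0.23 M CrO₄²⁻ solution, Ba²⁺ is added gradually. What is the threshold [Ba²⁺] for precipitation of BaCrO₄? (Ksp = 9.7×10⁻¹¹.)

The threshold for precipitation is Q = Ksp.
BaCrO₄(s) ⇌ Ba²⁺(aq) + CrO₄²⁻(aq)
Ksp = [Ba²⁺][CrO₄²⁻] = [Ba²⁺](0.23)
[Ba²⁺] = 9.7×10⁻¹¹ / (0.23) = 4.2×10⁻¹⁰
[Ba²⁺] = 4.2×10⁻¹⁰ M

4.2×10⁻¹⁰ M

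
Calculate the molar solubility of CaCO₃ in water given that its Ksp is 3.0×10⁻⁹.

5.5×10⁻⁵ M

CaCO₃(s) ⇌ Ca²⁺(aq) + CO₃²⁻(aq)
Call the molar solubility s, so that [Ca²⁺] = s and [CO₃²⁻] = s.
Ksp = [Ca²⁺][CO₃²⁻] = s · s = s^2
s^2 = 3.0×10⁻⁹
s = 5.5×10⁻⁵ mol L⁻¹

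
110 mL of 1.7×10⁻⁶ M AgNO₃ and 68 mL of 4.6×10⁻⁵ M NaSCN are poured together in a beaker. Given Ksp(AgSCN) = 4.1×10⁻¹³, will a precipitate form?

Total volume after mixing = 110 + 68 = 178 mL.
[Ag⁺] = (1.7×10⁻⁶)(110)/178 = 1.1×10⁻⁶ M
[SCN⁻] = (4.6×10⁻⁵)(68)/178 = 1.8×10⁻⁵ M
Q = [Ag⁺][SCN⁻] = 1.8×10⁻¹¹
Since Q (1.8×10⁻¹¹) exceeds Ksp (4.1×10⁻¹³), AgSCN will precipitate.

Yes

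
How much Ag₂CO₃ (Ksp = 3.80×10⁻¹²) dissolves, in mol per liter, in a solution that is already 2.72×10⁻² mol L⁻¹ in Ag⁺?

5.14×10⁻⁹ M

Ag₂CO₃(s) ⇌ 2 Ag⁺(aq) + CO₃²⁻(aq)
The solution already contains Ag⁺ at 2.72×10⁻² mol L⁻¹. Let s be the molar solubility of Ag₂CO₃.
[Ag⁺] ≈ 2.72×10⁻² mol L⁻¹ (common ion dominates); [CO₃²⁻] = s.
Ksp = [Ag⁺]^2[CO₃²⁻] = (2.72×10⁻²)^2s
s = 3.80×10⁻¹² / (2.72×10⁻²)^2 = 5.14×10⁻⁹
s = 5.14×10⁻⁹ mol L⁻¹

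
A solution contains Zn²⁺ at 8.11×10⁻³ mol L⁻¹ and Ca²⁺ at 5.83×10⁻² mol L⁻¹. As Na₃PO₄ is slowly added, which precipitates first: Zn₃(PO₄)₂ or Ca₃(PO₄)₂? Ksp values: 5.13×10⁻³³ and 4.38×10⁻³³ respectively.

Precipitation begins when Q = Ksp.
For Zn₃(PO₄)₂: [PO₄³⁻] = (Ksp/[Zn²⁺]^3)^(1/2) = 9.81×10⁻¹⁴ mol L⁻¹
For Ca₃(PO₄)₂: [PO₄³⁻] = (Ksp/[Ca²⁺]^3)^(1/2) = 4.70×10⁻¹⁵ mol L⁻¹
Ca₃(PO₄)₂ requires the lower [PO₄³⁻], so it precipitates first.

Ca₃(PO₄)₂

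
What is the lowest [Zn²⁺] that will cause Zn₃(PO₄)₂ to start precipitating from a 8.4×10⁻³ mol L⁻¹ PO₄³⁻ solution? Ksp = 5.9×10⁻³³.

4.4×10⁻¹⁰ M

Precipitation of each salt begins when its ion product equals Ksp.
Zn₃(PO₄)₂(s) ⇌ 3 Zn²⁺(aq) + 2 PO₄³⁻(aq)
Ksp = [Zn²⁺]^3[PO₄³⁻]^2 = [Zn²⁺]^3(8.4×10⁻³)^2
[Zn²⁺]^3 = 5.9×10⁻³³ / (8.4×10⁻³)^2 = 8.4×10⁻²⁹
[Zn²⁺] = 4.4×10⁻¹⁰ mol L⁻¹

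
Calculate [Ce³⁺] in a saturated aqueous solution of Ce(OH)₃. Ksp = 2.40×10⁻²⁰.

5.46×10⁻⁶ M

Ce(OH)₃(s) ⇌ Ce³⁺(aq) + 3 OH⁻(aq)
If s mol/L of Ce(OH)₃ dissolves, [Ce³⁺] = s and [OH⁻] = 3s.
Ksp = [Ce³⁺][OH⁻]^3 = s · (3s)^3 = 27s^4 = 2.40×10⁻²⁰
s = 5.46×10⁻⁶ mol/L
[Ce³⁺] = s = 5.46×10⁻⁶ mol/L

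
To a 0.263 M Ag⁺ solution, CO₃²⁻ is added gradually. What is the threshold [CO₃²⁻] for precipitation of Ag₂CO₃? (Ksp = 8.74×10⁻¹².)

1.26×10⁻¹⁰ M

A salt starts to precipitate once the ion product Q reaches its Ksp.
Ag₂CO₃(s) ⇌ 2 Ag⁺(aq) + CO₃²⁻(aq)
Ksp = [Ag⁺]^2[CO₃²⁻] = [CO₃²⁻](0.263)^2
[CO₃²⁻] = 8.74×10⁻¹² / (0.263)^2 = 1.26×10⁻¹⁰
[CO₃²⁻] = 1.26×10⁻¹⁰ M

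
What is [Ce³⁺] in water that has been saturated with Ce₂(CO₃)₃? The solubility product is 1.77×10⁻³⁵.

Ce₂(CO₃)₃(s) ⇌ 2 Ce³⁺(aq) + 3 CO₃²⁻(aq)
Call the molar solubility s, so that [Ce³⁺] = 2s and [CO₃²⁻] = 3s.
Ksp = [Ce³⁺]^2[CO₃²⁻]^3 = (2s)^2 · (3s)^3 = 108s^5 = 1.77×10⁻³⁵
s = 4.39×10⁻⁸ mol/L
[Ce³⁺] = 2s = 8.79×10⁻⁸ mol/L

8.79×10⁻⁸ M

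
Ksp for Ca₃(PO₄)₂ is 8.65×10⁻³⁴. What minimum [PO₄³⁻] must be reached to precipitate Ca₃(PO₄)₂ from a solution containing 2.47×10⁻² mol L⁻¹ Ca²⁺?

Precipitation begins when Q = Ksp.
Ca₃(PO₄)₂(s) ⇌ 3 Ca²⁺(aq) + 2 PO₄³⁻(aq)
Ksp = [Ca²⁺]^3[PO₄³⁻]^2 = [PO₄³⁻]^2(2.47×10⁻²)^3
[PO₄³⁻]^2 = 8.65×10⁻³⁴ / (2.47×10⁻²)^3 = 5.74×10⁻²⁹
[PO₄³⁻] = 7.58×10⁻¹⁵ mol L⁻¹

7.58×10⁻¹⁵ M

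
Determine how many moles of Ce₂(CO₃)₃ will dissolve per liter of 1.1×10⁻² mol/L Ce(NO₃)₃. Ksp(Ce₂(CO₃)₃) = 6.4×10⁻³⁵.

2.7×10⁻¹¹ M

Ce₂(CO₃)₃(s) ⇌ 2 Ce³⁺(aq) + 3 CO₃²⁻(aq)
Ce³⁺ is already present at 1.1×10⁻² mol/L. If s mol/L of Ce₂(CO₃)₃ dissolves, [CO₃²⁻] = 3s while [Ce³⁺] ≈ 1.1×10⁻² mol/L.
Ksp = [Ce³⁺]^2[CO₃²⁻]^3 = (1.1×10⁻²)^2(3s)^3
(3s)^3 = 6.4×10⁻³⁵ / (1.1×10⁻²)^2 = 5.3×10⁻³¹
s = 2.7×10⁻¹¹ mol/L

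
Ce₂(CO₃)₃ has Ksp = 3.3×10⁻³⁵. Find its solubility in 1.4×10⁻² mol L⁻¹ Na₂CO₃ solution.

Ce₂(CO₃)₃(s) ⇌ 2 Ce³⁺(aq) + 3 CO₃²⁻(aq)
The solution already contains CO₃²⁻ at 1.4×10⁻² mol L⁻¹. Let s be the molar solubility of Ce₂(CO₃)₃.
[CO₃²⁻] ≈ 1.4×10⁻² mol L⁻¹ (common ion dominates); [Ce³⁺] = 2s.
Ksp = [Ce³⁺]^2[CO₃²⁻]^3 = (2s)^2(1.4×10⁻²)^3
(2s)^2 = 3.3×10⁻³⁵ / (1.4×10⁻²)^3 = 1.2×10⁻²⁹
s = 1.7×10⁻¹⁵ mol L⁻¹

1.7×10⁻¹⁵ M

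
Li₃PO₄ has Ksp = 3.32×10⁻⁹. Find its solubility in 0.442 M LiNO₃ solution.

Li₃PO₄(s) ⇌ 3 Li⁺(aq) + PO₄³⁻(aq)
Let s be the solubility of Li₃PO₄ here. The common ion gives [Li⁺] ≈ 0.442 M, and [PO₄³⁻] = s.
Ksp = [Li⁺]^3[PO₄³⁻] = (0.442)^3s
s = 3.32×10⁻⁹ / (0.442)^3 = 3.84×10⁻⁸
s = 3.84×10⁻⁸ M

3.84×10⁻⁸ M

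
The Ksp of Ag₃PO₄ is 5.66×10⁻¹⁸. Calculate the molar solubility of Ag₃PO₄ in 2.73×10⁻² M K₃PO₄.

Ag₃PO₄(s) ⇌ 3 Ag⁺(aq) + PO₄³⁻(aq)
PO₄³⁻ is already present at 2.73×10⁻² M. If s mol/L of Ag₃PO₄ dissolves, [Ag⁺] = 3s while [PO₄³⁻] ≈ 2.73×10⁻² M.
Ksp = [Ag⁺]^3[PO₄³⁻] = (3s)^3(2.73×10⁻²)
(3s)^3 = 5.66×10⁻¹⁸ / (2.73×10⁻²) = 2.07×10⁻¹⁶
s = 1.97×10⁻⁶ M

1.97×10⁻⁶ M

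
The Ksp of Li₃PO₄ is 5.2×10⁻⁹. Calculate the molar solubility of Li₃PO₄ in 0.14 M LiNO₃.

Li₃PO₄(s) ⇌ 3 Li⁺(aq) + PO₄³⁻(aq)
Li⁺ is already present at 0.14 M. If s mol/L of Li₃PO₄ dissolves, [PO₄³⁻] = s while [Li⁺] ≈ 0.14 M.
Ksp = [Li⁺]^3[PO₄³⁻] = (0.14)^3s
s = 5.2×10⁻⁹ / (0.14)^3 = 1.9×10⁻⁶
s = 1.9×10⁻⁶ M

1.9×10⁻⁶ M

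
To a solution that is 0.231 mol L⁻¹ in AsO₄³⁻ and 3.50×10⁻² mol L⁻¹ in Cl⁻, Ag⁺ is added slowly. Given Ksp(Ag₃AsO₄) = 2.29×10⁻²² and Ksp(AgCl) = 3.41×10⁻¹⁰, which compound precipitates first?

AgCl

A salt starts to precipitate once the ion product Q reaches its Ksp.
For Ag₃AsO₄: [Ag⁺] = (Ksp/[AsO₄³⁻])^(1/3) = 9.97×10⁻⁸ mol L⁻¹
For AgCl: [Ag⁺] = (Ksp/[Cl⁻]) = 9.74×10⁻⁹ mol L⁻¹
The smaller threshold [Ag⁺] is reached first, so AgCl precipitates first.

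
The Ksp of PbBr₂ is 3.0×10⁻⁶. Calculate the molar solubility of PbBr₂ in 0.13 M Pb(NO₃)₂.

2.4×10⁻³ M

PbBr₂(s) ⇌ Pb²⁺(aq) + 2 Br⁻(aq)
Let s be the solubility of PbBr₂ here. The common ion gives [Pb²⁺] ≈ 0.13 M, and [Br⁻] = 2s.
Ksp = [Pb²⁺][Br⁻]^2 = (0.13)(2s)^2
(2s)^2 = 3.0×10⁻⁶ / (0.13) = 2.3×10⁻⁵
s = 2.4×10⁻³ M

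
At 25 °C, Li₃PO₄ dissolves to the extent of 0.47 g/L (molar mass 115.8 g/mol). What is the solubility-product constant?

Convert to molarity: s = 0.47 / 115.8 = 4.059×10⁻³ mol/L
Li₃PO₄(s) ⇌ 3 Li⁺(aq) + PO₄³⁻(aq)
With molar solubility s: [Li⁺] = 3s, [PO₄³⁻] = s.
Ksp = [Li⁺]^3[PO₄³⁻] = (3s)^3 · s = 27s^4
Ksp = 27 × (4.059×10⁻³)^4 = 7.3×10⁻⁹

Ksp = 7.3×10⁻⁹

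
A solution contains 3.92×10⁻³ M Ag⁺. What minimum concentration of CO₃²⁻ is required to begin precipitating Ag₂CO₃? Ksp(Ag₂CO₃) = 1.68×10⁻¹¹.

Precipitation begins when Q = Ksp.
Ag₂CO₃(s) ⇌ 2 Ag⁺(aq) + CO₃²⁻(aq)
Ksp = [Ag⁺]^2[CO₃²⁻] = [CO₃²⁻](3.92×10⁻³)^2
[CO₃²⁻] = 1.68×10⁻¹¹ / (3.92×10⁻³)^2 = 1.09×10⁻⁶
[CO₃²⁻] = 1.09×10⁻⁶ M

1.09×10⁻⁶ M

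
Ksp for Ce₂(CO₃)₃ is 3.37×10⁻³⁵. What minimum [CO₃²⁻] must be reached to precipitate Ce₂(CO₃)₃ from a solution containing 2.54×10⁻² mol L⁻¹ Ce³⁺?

3.74×10⁻¹¹ M

Precipitation begins when Q = Ksp.
Ce₂(CO₃)₃(s) ⇌ 2 Ce³⁺(aq) + 3 CO₃²⁻(aq)
Ksp = [Ce³⁺]^2[CO₃²⁻]^3 = [CO₃²⁻]^3(2.54×10⁻²)^2
[CO₃²⁻]^3 = 3.37×10⁻³⁵ / (2.54×10⁻²)^2 = 5.22×10⁻³²
[CO₃²⁻] = 3.74×10⁻¹¹ mol L⁻¹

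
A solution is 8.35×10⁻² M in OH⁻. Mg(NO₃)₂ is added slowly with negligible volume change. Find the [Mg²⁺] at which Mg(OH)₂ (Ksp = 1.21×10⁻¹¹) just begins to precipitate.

1.74×10⁻⁹ M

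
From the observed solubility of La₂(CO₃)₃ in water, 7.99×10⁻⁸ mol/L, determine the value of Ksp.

La₂(CO₃)₃(s) ⇌ 2 La³⁺(aq) + 3 CO₃²⁻(aq)
Let s be the molar solubility. Then [La³⁺] = 2s and [CO₃²⁻] = 3s.
Ksp = [La³⁺]^2[CO₃²⁻]^3 = (2s)^2 · (3s)^3 = 108s^5
Ksp = 108 × (7.99×10⁻⁸)^5 = 3.52×10⁻³⁴

Ksp = 3.52×10⁻³⁴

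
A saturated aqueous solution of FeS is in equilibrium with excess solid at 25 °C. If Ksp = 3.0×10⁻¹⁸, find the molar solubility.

FeS(s) ⇌ Fe²⁺(aq) + S²⁻(aq)
Let s be the molar solubility. Then [Fe²⁺] = s and [S²⁻] = s.
Ksp = [Fe²⁺][S²⁻] = s · s = s^2
s^2 = 3.0×10⁻¹⁸
s = 1.7×10⁻⁹ mol L⁻¹

1.7×10⁻⁹ M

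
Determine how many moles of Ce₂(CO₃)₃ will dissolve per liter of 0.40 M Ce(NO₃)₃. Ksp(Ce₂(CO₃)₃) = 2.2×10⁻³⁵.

1.7×10⁻¹² M

Ce₂(CO₃)₃(s) ⇌ 2 Ce³⁺(aq) + 3 CO₃²⁻(aq)
The solution already contains Ce³⁺ at 0.40 M. Let s be the molar solubility of Ce₂(CO₃)₃.
[Ce³⁺] ≈ 0.40 M (common ion dominates); [CO₃²⁻] = 3s.
Ksp = [Ce³⁺]^2[CO₃²⁻]^3 = (0.40)^2(3s)^3
(3s)^3 = 2.2×10⁻³⁵ / (0.40)^2 = 1.4×10⁻³⁴
s = 1.7×10⁻¹² M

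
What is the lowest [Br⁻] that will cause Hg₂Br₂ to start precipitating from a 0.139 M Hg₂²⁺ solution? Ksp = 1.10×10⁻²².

Precipitation begins when Q = Ksp.
Hg₂Br₂(s) ⇌ Hg₂²⁺(aq) + 2 Br⁻(aq)
Ksp = [Hg₂²⁺][Br⁻]^2 = [Br⁻]^2(0.139)
[Br⁻]^2 = 1.10×10⁻²² / (0.139) = 7.91×10⁻²²
[Br⁻] = 2.81×10⁻¹¹ M

2.81×10⁻¹¹ M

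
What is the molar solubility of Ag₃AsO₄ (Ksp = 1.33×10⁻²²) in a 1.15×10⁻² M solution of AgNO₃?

8.74×10⁻¹⁷ M

Ag₃AsO₄(s) ⇌ 3 Ag⁺(aq) + AsO₄³⁻(aq)
The solution already contains Ag⁺ at 1.15×10⁻² M. Let s be the molar solubility of Ag₃AsO₄.
[Ag⁺] ≈ 1.15×10⁻² M (common ion dominates); [AsO₄³⁻] = s.
Ksp = [Ag⁺]^3[AsO₄³⁻] = (1.15×10⁻²)^3s
s = 1.33×10⁻²² / (1.15×10⁻²)^3 = 8.74×10⁻¹⁷
s = 8.74×10⁻¹⁷ M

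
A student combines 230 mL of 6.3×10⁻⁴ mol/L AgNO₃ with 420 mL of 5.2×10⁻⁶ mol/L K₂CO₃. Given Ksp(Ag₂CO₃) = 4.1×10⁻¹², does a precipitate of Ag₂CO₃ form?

No

Total volume after mixing = 230 + 420 = 650 mL.
[Ag⁺] = (6.3×10⁻⁴)(230)/650 = 2.2×10⁻⁴ mol/L
[CO₃²⁻] = (5.2×10⁻⁶)(420)/650 = 3.4×10⁻⁶ mol/L
Q = [Ag⁺]^2[CO₃²⁻] = 1.7×10⁻¹³
Q < Ksp (1.7×10⁻¹³ vs 4.1×10⁻¹²); the solution remains unsaturated and no precipitate forms.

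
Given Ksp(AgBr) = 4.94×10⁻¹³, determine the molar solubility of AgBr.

AgBr(s) ⇌ Ag⁺(aq) + Br⁻(aq)
Call the molar solubility s, so that [Ag⁺] = s and [Br⁻] = s.
Ksp = [Ag⁺][Br⁻] = s · s = s^2
s^2 = 4.94×10⁻¹³
s = (4.94×10⁻¹³)^(1/2) = 7.03×10⁻⁷ M

7.03×10⁻⁷ M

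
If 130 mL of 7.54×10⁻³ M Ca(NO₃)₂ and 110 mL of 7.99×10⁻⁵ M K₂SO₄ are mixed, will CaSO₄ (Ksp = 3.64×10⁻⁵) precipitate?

Total volume after mixing = 130 + 110 = 240 mL.
[Ca²⁺] = (7.54×10⁻³)(130)/240 = 4.08×10⁻³ M
[SO₄²⁻] = (7.99×10⁻⁵)(110)/240 = 3.66×10⁻⁵ M
Q = [Ca²⁺][SO₄²⁻] = 1.50×10⁻⁷
Q = 1.50×10⁻⁷ < Ksp = 3.64×10⁻⁵, so the solution is unsaturated and no precipitate forms.

No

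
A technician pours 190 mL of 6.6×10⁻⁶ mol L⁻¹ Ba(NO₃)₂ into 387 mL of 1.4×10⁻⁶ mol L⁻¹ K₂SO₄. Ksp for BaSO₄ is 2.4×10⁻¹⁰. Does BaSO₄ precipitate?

No

After mixing, V = 190 mL + 387 mL = 577 mL.
[Ba²⁺] = (6.6×10⁻⁶)(190)/577 = 2.2×10⁻⁶ mol L⁻¹
[SO₄²⁻] = (1.4×10⁻⁶)(387)/577 = 9.4×10⁻⁷ mol L⁻¹
Q = [Ba²⁺][SO₄²⁻] = 2.0×10⁻¹²
Since Q (2.0×10⁻¹²) is less than Ksp (2.4×10⁻¹⁰), no BaSO₄ precipitates.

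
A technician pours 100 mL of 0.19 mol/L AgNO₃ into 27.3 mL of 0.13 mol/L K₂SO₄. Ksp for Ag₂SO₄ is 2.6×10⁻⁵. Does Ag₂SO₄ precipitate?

Yes

Total volume after mixing = 100 + 27.3 = 127.3 mL.
[Ag⁺] = (0.19)(100)/127.3 = 0.15 mol/L
[SO₄²⁻] = (0.13)(27.3)/127.3 = 2.8×10⁻² mol/L
Q = [Ag⁺]^2[SO₄²⁻] = 6.2×10⁻⁴
Because Q > Ksp (6.2×10⁻⁴ vs 2.6×10⁻⁵), a precipitate of Ag₂SO₄ forms.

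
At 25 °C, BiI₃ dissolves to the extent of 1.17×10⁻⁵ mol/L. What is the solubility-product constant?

Ksp = 5.06×10⁻¹⁹

BiI₃(s) ⇌ Bi³⁺(aq) + 3 I⁻(aq)
If s mol/L of BiI₃ dissolves, [Bi³⁺] = s and [I⁻] = 3s.
Ksp = [Bi³⁺][I⁻]^3 = s · (3s)^3 = 27s^4
Ksp = 27 × (1.17×10⁻⁵)^4 = 5.06×10⁻¹⁹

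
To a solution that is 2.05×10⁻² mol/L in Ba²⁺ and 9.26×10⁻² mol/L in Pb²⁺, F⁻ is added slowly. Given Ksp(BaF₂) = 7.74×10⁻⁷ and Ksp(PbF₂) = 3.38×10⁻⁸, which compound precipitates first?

A salt starts to precipitate once the ion product Q reaches its Ksp.
For BaF₂: [F⁻] = (Ksp/[Ba²⁺])^(1/2) = 6.14×10⁻³ mol/L
For PbF₂: [F⁻] = (Ksp/[Pb²⁺])^(1/2) = 6.04×10⁻⁴ mol/L
The smaller threshold [F⁻] is reached first, so PbF₂ precipitates first.

PbF₂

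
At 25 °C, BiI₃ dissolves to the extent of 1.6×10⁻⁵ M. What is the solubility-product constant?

BiI₃(s) ⇌ Bi³⁺(aq) + 3 I⁻(aq)
For each mole of BiI₃ that dissolves per liter, [Bi³⁺] = s and [I⁻] = 3s; let s denote this solubility.
Ksp = [Bi³⁺][I⁻]^3 = s · (3s)^3 = 27s^4
Ksp = 27 × (1.6×10⁻⁵)^4 = 1.8×10⁻¹⁸

Ksp = 1.8×10⁻¹⁸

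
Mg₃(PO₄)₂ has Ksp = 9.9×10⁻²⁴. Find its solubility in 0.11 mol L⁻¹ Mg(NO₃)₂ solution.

4.3×10⁻¹¹ M

Mg₃(PO₄)₂(s) ⇌ 3 Mg²⁺(aq) + 2 PO₄³⁻(aq)
The solution already contains Mg²⁺ at 0.11 mol L⁻¹. Let s be the molar solubility of Mg₃(PO₄)₂.
[Mg²⁺] ≈ 0.11 mol L⁻¹ (common ion dominates); [PO₄³⁻] = 2s.
Ksp = [Mg²⁺]^3[PO₄³⁻]^2 = (0.11)^3(2s)^2
(2s)^2 = 9.9×10⁻²⁴ / (0.11)^3 = 7.4×10⁻²¹
s = 4.3×10⁻¹¹ mol L⁻¹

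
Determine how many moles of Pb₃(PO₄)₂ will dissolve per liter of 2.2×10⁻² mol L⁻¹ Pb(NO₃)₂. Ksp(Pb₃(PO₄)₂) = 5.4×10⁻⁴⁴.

3.6×10⁻²⁰ M

Pb₃(PO₄)₂(s) ⇌ 3 Pb²⁺(aq) + 2 PO₄³⁻(aq)
The solution already contains Pb²⁺ at 2.2×10⁻² mol L⁻¹. Let s be the molar solubility of Pb₃(PO₄)₂.
[Pb²⁺] ≈ 2.2×10⁻² mol L⁻¹ (common ion dominates); [PO₄³⁻] = 2s.
Ksp = [Pb²⁺]^3[PO₄³⁻]^2 = (2.2×10⁻²)^3(2s)^2
(2s)^2 = 5.4×10⁻⁴⁴ / (2.2×10⁻²)^3 = 5.1×10⁻³⁹
s = 3.6×10⁻²⁰ mol L⁻¹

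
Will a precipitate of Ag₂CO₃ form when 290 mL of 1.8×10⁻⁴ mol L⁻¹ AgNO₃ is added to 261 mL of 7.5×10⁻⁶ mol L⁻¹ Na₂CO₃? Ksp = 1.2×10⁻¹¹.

No

The combined volume is 551 mL.
[Ag⁺] = (1.8×10⁻⁴)(290)/551 = 9.5×10⁻⁵ mol L⁻¹
[CO₃²⁻] = (7.5×10⁻⁶)(261)/551 = 3.6×10⁻⁶ mol L⁻¹
Q = [Ag⁺]^2[CO₃²⁻] = 3.2×10⁻¹⁴
Q < Ksp (3.2×10⁻¹⁴ vs 1.2×10⁻¹¹); the solution remains unsaturated and no precipitate forms.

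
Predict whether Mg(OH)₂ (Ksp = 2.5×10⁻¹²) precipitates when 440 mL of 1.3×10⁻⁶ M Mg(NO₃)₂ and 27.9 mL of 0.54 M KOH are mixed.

Yes

The combined volume is 467.9 mL.
[Mg²⁺] = (1.3×10⁻⁶)(440)/467.9 = 1.2×10⁻⁶ M
[OH⁻] = (0.54)(27.9)/467.9 = 3.2×10⁻² M
Q = [Mg²⁺][OH⁻]^2 = 1.3×10⁻⁹
Q = 1.3×10⁻⁹ > Ksp = 2.5×10⁻¹², so the solution is supersaturated and Mg(OH)₂ precipitates.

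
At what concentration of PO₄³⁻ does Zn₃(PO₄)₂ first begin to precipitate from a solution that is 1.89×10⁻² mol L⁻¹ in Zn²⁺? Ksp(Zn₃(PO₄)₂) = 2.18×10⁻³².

5.68×10⁻¹⁴ M

Precipitation of each salt begins when its ion product equals Ksp.
Zn₃(PO₄)₂(s) ⇌ 3 Zn²⁺(aq) + 2 PO₄³⁻(aq)
Ksp = [Zn²⁺]^3[PO₄³⁻]^2 = [PO₄³⁻]^2(1.89×10⁻²)^3
[PO₄³⁻]^2 = 2.18×10⁻³² / (1.89×10⁻²)^3 = 3.23×10⁻²⁷
[PO₄³⁻] = 5.68×10⁻¹⁴ mol L⁻¹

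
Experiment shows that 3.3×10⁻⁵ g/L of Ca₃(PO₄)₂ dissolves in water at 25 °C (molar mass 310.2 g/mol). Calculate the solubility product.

Ksp = 1.5×10⁻³³

Molar solubility s = (3.3×10⁻⁵ g/L) / (310.2 g/mol) = 1.064×10⁻⁷ mol/L
Ca₃(PO₄)₂(s) ⇌ 3 Ca²⁺(aq) + 2 PO₄³⁻(aq)
Let s be the molar solubility. Then [Ca²⁺] = 3s and [PO₄³⁻] = 2s.
Ksp = [Ca²⁺]^3[PO₄³⁻]^2 = (3s)^3 · (2s)^2 = 108s^5
Ksp = 108 × (1.064×10⁻⁷)^5 = 1.5×10⁻³³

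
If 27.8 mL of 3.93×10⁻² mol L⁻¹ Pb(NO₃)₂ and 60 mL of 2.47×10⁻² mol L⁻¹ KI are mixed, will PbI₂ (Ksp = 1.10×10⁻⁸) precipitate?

Yes

Total volume after mixing = 27.8 + 60 = 87.8 mL.
[Pb²⁺] = (3.93×10⁻²)(27.8)/87.8 = 1.24×10⁻² mol L⁻¹
[I⁻] = (2.47×10⁻²)(60)/87.8 = 1.69×10⁻² mol L⁻¹
Q = [Pb²⁺][I⁻]^2 = 3.55×10⁻⁶
Because Q > Ksp (3.55×10⁻⁶ vs 1.10×10⁻⁸), a precipitate of PbI₂ forms.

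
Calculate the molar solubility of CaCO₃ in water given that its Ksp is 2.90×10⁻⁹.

5.39×10⁻⁵ M

CaCO₃(s) ⇌ Ca²⁺(aq) + CO₃²⁻(aq)
Call the molar solubility s, so that [Ca²⁺] = s and [CO₃²⁻] = s.
Ksp = [Ca²⁺][CO₃²⁻] = s · s = s^2
s^2 = 2.90×10⁻⁹
Taking the 2nd root, s = 5.39×10⁻⁵ mol L⁻¹.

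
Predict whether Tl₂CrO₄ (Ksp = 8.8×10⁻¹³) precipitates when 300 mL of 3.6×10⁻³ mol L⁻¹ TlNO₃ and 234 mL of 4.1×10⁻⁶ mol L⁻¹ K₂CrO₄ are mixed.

Yes

The combined volume is 534 mL.
[Tl⁺] = (3.6×10⁻³)(300)/534 = 2.0×10⁻³ mol L⁻¹
[CrO₄²⁻] = (4.1×10⁻⁶)(234)/534 = 1.8×10⁻⁶ mol L⁻¹
Q = [Tl⁺]^2[CrO₄²⁻] = 7.3×10⁻¹²
Because Q > Ksp (7.3×10⁻¹² vs 8.8×10⁻¹³), a precipitate of Tl₂CrO₄ forms.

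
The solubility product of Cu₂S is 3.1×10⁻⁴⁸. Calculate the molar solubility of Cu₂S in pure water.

9.2×10⁻¹⁷ M

Cu₂S(s) ⇌ 2 Cu⁺(aq) + S²⁻(aq)
With molar solubility s: [Cu⁺] = 2s, [S²⁻] = s.
Ksp = [Cu⁺]^2[S²⁻] = (2s)^2 · s = 4s^3
4s^3 = 3.1×10⁻⁴⁸  ⇒  s^3 = 7.8×10⁻⁴⁹
Taking the 3rd root, s = 9.2×10⁻¹⁷ M.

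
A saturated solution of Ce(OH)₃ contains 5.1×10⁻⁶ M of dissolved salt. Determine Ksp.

Ksp = 1.8×10⁻²⁰

Ce(OH)₃(s) ⇌ Ce³⁺(aq) + 3 OH⁻(aq)
For each mole of Ce(OH)₃ that dissolves per liter, [Ce³⁺] = s and [OH⁻] = 3s; let s denote this solubility.
Ksp = [Ce³⁺][OH⁻]^3 = s · (3s)^3 = 27s^4
Ksp = 27 × (5.1×10⁻⁶)^4 = 1.8×10⁻²⁰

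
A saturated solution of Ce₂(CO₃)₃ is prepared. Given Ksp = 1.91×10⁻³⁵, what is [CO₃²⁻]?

Ce₂(CO₃)₃(s) ⇌ 2 Ce³⁺(aq) + 3 CO₃²⁻(aq)
For each mole of Ce₂(CO₃)₃ that dissolves per liter, [Ce³⁺] = 2s and [CO₃²⁻] = 3s; let s denote this solubility.
Ksp = [Ce³⁺]^2[CO₃²⁻]^3 = (2s)^2 · (3s)^3 = 108s^5 = 1.91×10⁻³⁵
s = 4.46×10⁻⁸ M
[CO₃²⁻] = 3s = 1.34×10⁻⁷ M

1.34×10⁻⁷ M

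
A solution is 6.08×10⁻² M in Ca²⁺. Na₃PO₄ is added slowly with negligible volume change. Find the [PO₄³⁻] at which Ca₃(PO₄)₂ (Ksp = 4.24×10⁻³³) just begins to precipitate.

4.34×10⁻¹⁵ M

The threshold for precipitation is Q = Ksp.
Ca₃(PO₄)₂(s) ⇌ 3 Ca²⁺(aq) + 2 PO₄³⁻(aq)
Ksp = [Ca²⁺]^3[PO₄³⁻]^2 = [PO₄³⁻]^2(6.08×10⁻²)^3
[PO₄³⁻]^2 = 4.24×10⁻³³ / (6.08×10⁻²)^3 = 1.89×10⁻²⁹
[PO₄³⁻] = 4.34×10⁻¹⁵ M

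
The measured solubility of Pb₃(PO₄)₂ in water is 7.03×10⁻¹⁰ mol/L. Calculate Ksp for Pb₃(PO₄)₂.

Ksp = 1.85×10⁻⁴⁴

Pb₃(PO₄)₂(s) ⇌ 3 Pb²⁺(aq) + 2 PO₄³⁻(aq)
With molar solubility s: [Pb²⁺] = 3s, [PO₄³⁻] = 2s.
Ksp = [Pb²⁺]^3[PO₄³⁻]^2 = (3s)^3 · (2s)^2 = 108s^5
Ksp = 108 × (7.03×10⁻¹⁰)^5 = 1.85×10⁻⁴⁴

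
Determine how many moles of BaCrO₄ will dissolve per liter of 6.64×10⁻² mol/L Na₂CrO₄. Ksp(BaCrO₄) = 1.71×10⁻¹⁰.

BaCrO₄(s) ⇌ Ba²⁺(aq) + CrO₄²⁻(aq)
The solution already contains CrO₄²⁻ at 6.64×10⁻² mol/L. Let s be the molar solubility of BaCrO₄.
[CrO₄²⁻] ≈ 6.64×10⁻² mol/L (common ion dominates); [Ba²⁺] = s.
Ksp = [Ba²⁺][CrO₄²⁻] = s(6.64×10⁻²)
s = 1.71×10⁻¹⁰ / (6.64×10⁻²) = 2.58×10⁻⁹
s = 2.58×10⁻⁹ mol/L

2.58×10⁻⁹ M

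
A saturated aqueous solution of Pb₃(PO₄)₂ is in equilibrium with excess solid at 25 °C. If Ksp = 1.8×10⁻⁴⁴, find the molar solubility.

7.0×10⁻¹⁰ M

Pb₃(PO₄)₂(s) ⇌ 3 Pb²⁺(aq) + 2 PO₄³⁻(aq)
With molar solubility s: [Pb²⁺] = 3s, [PO₄³⁻] = 2s.
Ksp = [Pb²⁺]^3[PO₄³⁻]^2 = (3s)^3 · (2s)^2 = 108s^5
108s^5 = 1.8×10⁻⁴⁴  ⇒  s^5 = 1.7×10⁻⁴⁶
s = 7.0×10⁻¹⁰ M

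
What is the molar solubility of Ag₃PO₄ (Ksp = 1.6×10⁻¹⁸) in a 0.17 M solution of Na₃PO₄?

Ag₃PO₄(s) ⇌ 3 Ag⁺(aq) + PO₄³⁻(aq)
With PO₄³⁻ already at 0.17 M and s small, take [PO₄³⁻] ≈ 0.17 M and [Ag⁺] = 3s.
Ksp = [Ag⁺]^3[PO₄³⁻] = (3s)^3(0.17)
(3s)^3 = 1.6×10⁻¹⁸ / (0.17) = 9.4×10⁻¹⁸
s = 7.0×10⁻⁷ M

7.0×10⁻⁷ M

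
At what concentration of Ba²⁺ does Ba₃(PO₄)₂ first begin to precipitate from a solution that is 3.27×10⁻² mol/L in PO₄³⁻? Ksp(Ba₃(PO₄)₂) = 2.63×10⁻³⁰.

1.35×10⁻⁹ M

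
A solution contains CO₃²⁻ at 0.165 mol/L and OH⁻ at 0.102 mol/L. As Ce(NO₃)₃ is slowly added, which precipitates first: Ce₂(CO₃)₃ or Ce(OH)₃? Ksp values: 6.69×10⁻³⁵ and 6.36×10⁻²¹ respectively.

Ce(OH)₃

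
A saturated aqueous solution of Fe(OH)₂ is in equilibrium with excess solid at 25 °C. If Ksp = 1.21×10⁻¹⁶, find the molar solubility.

Fe(OH)₂(s) ⇌ Fe²⁺(aq) + 2 OH⁻(aq)
With molar solubility s: [Fe²⁺] = s, [OH⁻] = 2s.
Ksp = [Fe²⁺][OH⁻]^2 = s · (2s)^2 = 4s^3
4s^3 = 1.21×10⁻¹⁶  ⇒  s^3 = 3.03×10⁻¹⁷
s = (3.03×10⁻¹⁷)^(1/3) = 3.12×10⁻⁶ mol/L

3.12×10⁻⁶ M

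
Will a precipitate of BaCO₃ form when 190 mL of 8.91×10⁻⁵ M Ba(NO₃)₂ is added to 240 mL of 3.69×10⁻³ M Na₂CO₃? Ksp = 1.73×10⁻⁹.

Yes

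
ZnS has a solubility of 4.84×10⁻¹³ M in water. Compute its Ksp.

Ksp = 2.34×10⁻²⁵

ZnS(s) ⇌ Zn²⁺(aq) + S²⁻(aq)
With molar solubility s: [Zn²⁺] = s, [S²⁻] = s.
Ksp = [Zn²⁺][S²⁻] = s · s = s^2
Ksp = (4.84×10⁻¹³)^2 = 2.34×10⁻²⁵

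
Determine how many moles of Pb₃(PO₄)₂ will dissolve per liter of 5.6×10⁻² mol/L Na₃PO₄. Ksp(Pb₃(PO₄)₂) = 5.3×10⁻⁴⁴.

Pb₃(PO₄)₂(s) ⇌ 3 Pb²⁺(aq) + 2 PO₄³⁻(aq)
The solution already contains PO₄³⁻ at 5.6×10⁻² mol/L. Let s be the molar solubility of Pb₃(PO₄)₂.
[PO₄³⁻] ≈ 5.6×10⁻² mol/L (common ion dominates); [Pb²⁺] = 3s.
Ksp = [Pb²⁺]^3[PO₄³⁻]^2 = (3s)^3(5.6×10⁻²)^2
(3s)^3 = 5.3×10⁻⁴⁴ / (5.6×10⁻²)^2 = 1.7×10⁻⁴¹
s = 8.6×10⁻¹⁵ mol/L

8.6×10⁻¹⁵ M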